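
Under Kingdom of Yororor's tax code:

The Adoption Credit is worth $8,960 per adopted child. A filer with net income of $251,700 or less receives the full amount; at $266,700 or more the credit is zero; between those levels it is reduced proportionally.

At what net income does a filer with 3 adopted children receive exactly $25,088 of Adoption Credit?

$252,700

Full credit = 3 × $8,960 = $26,880.
$25,088 is 25,088/26,880 of the full $26,880, so 1,792/26,880 of the $15,000 range has been used: income = $251,700 + $15,000 × 1,792/26,880 = $252,700.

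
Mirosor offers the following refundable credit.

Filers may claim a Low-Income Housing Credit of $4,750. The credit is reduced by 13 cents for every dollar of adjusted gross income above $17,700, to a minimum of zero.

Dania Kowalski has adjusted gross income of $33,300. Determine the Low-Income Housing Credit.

$2,722

Low-Income Housing Credit: 13% of the $15,600 excess over $17,700 is $2,028; credit = $4,750 − $2,028 = $2,722.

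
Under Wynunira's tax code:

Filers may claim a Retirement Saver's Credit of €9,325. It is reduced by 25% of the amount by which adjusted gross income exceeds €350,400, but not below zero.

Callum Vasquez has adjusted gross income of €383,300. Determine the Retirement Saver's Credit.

Retirement Saver's Credit: 25% of the €32,900 excess over €350,400 is €8,225; credit = €9,325 − €8,225 = €1,100.

€1,100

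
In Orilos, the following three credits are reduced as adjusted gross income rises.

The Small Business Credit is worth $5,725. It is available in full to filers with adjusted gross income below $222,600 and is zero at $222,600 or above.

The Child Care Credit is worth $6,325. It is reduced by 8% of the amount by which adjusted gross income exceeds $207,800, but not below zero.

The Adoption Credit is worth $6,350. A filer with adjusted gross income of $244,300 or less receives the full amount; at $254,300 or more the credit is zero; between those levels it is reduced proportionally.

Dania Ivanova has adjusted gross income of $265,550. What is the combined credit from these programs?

$1,705

Small Business Credit: $265,550 meets or exceeds the $222,600 cutoff, so the credit is $0.
Child Care Credit: 8% of the $57,750 excess over $207,800 is $4,620; credit = $6,325 − $4,620 = $1,705.
Adoption Credit: $265,550 is at or above $254,300, so the credit is $0.
Total: $0 + $1,705 + $0 = $1,705.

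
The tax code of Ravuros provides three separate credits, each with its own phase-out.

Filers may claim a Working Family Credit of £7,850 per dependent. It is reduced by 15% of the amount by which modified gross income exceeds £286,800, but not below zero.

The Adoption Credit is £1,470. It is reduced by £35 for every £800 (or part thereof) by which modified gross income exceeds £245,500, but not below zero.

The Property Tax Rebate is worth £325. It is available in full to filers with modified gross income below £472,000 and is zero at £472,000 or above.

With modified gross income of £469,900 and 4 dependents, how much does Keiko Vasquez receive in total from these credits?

£4,260

Working Family Credit: base = 4 × £7,850 = £31,400. 15% of the £183,100 excess over £286,800 is £27,465; credit = £31,400 − £27,465 = £3,935.
Adoption Credit: income exceeds £245,500 by £224,400 → 281 increments × £35 = £9,835 ≥ base, so the credit is £0.
Property Tax Rebate: £469,900 is below the £472,000 cutoff, so the full £325 applies.
Total: £3,935 + £0 + £325 = £4,260.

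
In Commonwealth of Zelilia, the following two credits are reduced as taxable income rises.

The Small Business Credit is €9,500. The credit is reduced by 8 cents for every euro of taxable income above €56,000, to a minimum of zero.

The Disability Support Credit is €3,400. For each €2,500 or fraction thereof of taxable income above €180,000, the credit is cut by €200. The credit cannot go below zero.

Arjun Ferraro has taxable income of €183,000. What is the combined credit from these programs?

Small Business Credit: 8% of the €127,000 excess over €56,000 is €10,160 ≥ base, so the credit is €0.
Disability Support Credit: income exceeds €180,000 by €3,000, which is 2 full-or-partial €2,500 increments; reduction = 2 × €200 = €400, leaving €3,000.
Total: €0 + €3,000 = €3,000.

€3,000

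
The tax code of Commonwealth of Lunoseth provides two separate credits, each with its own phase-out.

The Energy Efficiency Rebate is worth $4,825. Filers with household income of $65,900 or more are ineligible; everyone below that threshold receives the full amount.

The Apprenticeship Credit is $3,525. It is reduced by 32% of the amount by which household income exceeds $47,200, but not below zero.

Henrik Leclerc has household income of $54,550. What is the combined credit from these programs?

$5,998

Energy Efficiency Rebate: $54,550 is below the $65,900 cutoff, so the full $4,825 applies.
Apprenticeship Credit: 32% of the $7,350 excess over $47,200 is $2,352; credit = $3,525 − $2,352 = $1,173.
Total: $4,825 + $1,173 = $5,998.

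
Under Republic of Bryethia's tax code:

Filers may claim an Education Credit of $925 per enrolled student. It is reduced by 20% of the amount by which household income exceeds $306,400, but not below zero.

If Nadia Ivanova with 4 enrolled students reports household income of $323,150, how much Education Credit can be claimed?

$350

Education Credit: base = 4 × $925 = $3,700. 20% of the $16,750 excess over $306,400 is $3,350; credit = $3,700 − $3,350 = $350.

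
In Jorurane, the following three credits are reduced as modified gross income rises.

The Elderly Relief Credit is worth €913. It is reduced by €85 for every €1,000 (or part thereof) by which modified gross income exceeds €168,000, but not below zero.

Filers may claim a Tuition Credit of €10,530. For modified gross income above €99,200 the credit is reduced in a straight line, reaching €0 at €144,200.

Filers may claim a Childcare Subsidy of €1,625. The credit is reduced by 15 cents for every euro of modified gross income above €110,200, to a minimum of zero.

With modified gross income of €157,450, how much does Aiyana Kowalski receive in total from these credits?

Elderly Relief Credit: €157,450 is at or below the €168,000 threshold, so the full €913 applies.
Tuition Credit: €157,450 is at or above €144,200, so the credit is €0.
Childcare Subsidy: 15% of the €47,250 excess over €110,200 is €7,087.50 ≥ base, so the credit is €0.
Total: €913 + €0 + €0 = €913.

€913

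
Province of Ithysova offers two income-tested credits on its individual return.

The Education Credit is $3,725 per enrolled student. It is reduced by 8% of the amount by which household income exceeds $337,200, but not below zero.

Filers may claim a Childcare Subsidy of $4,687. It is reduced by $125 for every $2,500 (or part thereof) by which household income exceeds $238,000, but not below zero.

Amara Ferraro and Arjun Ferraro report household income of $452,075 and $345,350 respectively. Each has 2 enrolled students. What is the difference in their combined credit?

Amara ($452,075): Education Credit: base = 2 × $3,725 = $7,450. 8% of the $114,875 excess over $337,200 is $9,190 ≥ base, so the credit is $0. Childcare Subsidy: income exceeds $238,000 by $214,075 → 86 increments × $125 = $10,750 ≥ base, so the credit is $0. total $0 + $0 = $0
Arjun ($345,350): Education Credit: base = 2 × $3,725 = $7,450. 8% of the $8,150 excess over $337,200 is $652; credit = $7,450 − $652 = $6,798. Childcare Subsidy: income exceeds $238,000 by $107,350 → 43 increments × $125 = $5,375 ≥ base, so the credit is $0. total $6,798 + $0 = $6,798
Difference: |$0 − $6,798| = $6,798.

$6,798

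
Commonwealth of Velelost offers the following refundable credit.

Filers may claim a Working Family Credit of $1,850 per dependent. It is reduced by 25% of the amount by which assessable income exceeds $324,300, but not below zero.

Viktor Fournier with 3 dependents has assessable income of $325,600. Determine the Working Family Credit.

Working Family Credit: base = 3 × $1,850 = $5,550. 25% of the $1,300 excess over $324,300 is $325; credit = $5,550 − $325 = $5,225.

$5,225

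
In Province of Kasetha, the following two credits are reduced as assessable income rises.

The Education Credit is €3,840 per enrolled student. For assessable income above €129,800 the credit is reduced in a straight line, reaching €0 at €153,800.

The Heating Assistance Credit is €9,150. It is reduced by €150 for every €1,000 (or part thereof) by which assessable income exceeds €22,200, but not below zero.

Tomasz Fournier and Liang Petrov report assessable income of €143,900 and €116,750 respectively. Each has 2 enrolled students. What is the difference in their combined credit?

Tomasz (€143,900): Education Credit: base = 2 × €3,840 = €7,680. €143,900 is €14,100 into a €24,000 phase-out range, leaving 9,900/24,000 of the credit: €7,680 × 9,900/24,000 = €3,168. Heating Assistance Credit: income exceeds €22,200 by €121,700 → 122 increments × €150 = €18,300 ≥ base, so the credit is €0. total €3,168 + €0 = €3,168
Liang (€116,750): Education Credit: base = 2 × €3,840 = €7,680. €116,750 is at or below the €129,800 threshold, so the full €7,680 applies. Heating Assistance Credit: income exceeds €22,200 by €94,550 → 95 increments × €150 = €14,250 ≥ base, so the credit is €0. total €7,680 + €0 = €7,680
Difference: |€3,168 − €7,680| = €4,512.

€4,512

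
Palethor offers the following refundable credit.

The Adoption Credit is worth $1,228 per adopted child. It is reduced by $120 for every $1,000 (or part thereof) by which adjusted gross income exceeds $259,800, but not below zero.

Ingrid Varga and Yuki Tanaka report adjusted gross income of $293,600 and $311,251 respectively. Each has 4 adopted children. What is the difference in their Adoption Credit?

$832

Ingrid ($293,600): Adoption Credit: base = 4 × $1,228 = $4,912. income exceeds $259,800 by $33,800, which is 34 full-or-partial $1,000 increments; reduction = 34 × $120 = $4,080, leaving $832.
Yuki ($311,251): Adoption Credit: base = 4 × $1,228 = $4,912. income exceeds $259,800 by $51,451 → 52 increments × $120 = $6,240 ≥ base, so the credit is $0.
Difference: |$832 − $0| = $832.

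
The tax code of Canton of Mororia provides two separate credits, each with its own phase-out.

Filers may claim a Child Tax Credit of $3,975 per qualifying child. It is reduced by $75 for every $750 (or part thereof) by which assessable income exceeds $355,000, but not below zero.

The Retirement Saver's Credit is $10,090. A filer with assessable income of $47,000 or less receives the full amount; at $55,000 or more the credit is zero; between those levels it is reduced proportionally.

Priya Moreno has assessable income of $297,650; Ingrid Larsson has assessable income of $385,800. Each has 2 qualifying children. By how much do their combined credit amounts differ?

Priya ($297,650): Child Tax Credit: base = 2 × $3,975 = $7,950. $297,650 is at or below the $355,000 threshold, so the full $7,950 applies. Retirement Saver's Credit: $297,650 is at or above $55,000, so the credit is $0. total $7,950 + $0 = $7,950
Ingrid ($385,800): Child Tax Credit: base = 2 × $3,975 = $7,950. income exceeds $355,000 by $30,800, which is 42 full-or-partial $750 increments; reduction = 42 × $75 = $3,150, leaving $4,800. Retirement Saver's Credit: $385,800 is at or above $55,000, so the credit is $0. total $4,800 + $0 = $4,800
Difference: |$7,950 − $4,800| = $3,150.

$3,150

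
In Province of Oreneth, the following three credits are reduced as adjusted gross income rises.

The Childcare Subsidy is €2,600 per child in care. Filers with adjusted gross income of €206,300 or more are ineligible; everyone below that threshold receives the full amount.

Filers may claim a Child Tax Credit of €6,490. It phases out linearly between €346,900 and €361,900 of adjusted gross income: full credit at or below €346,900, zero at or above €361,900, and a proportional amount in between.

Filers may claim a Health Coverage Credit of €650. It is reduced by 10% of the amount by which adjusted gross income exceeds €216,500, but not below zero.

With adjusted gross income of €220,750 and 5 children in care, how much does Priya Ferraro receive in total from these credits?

Childcare Subsidy: base = 5 × €2,600 = €13,000. €220,750 meets or exceeds the €206,300 cutoff, so the credit is €0.
Child Tax Credit: €220,750 is at or below the €346,900 threshold, so the full €6,490 applies.
Health Coverage Credit: 10% of the €4,250 excess over €216,500 is €425; credit = €650 − €425 = €225.
Total: €0 + €6,490 + €225 = €6,715.

€6,715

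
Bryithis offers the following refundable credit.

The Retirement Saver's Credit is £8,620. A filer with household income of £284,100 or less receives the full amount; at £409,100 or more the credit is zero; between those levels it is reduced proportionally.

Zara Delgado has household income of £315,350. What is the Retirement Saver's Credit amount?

Retirement Saver's Credit: £315,350 is £31,250 into a £125,000 phase-out range, leaving 93,750/125,000 of the credit: £8,620 × 93,750/125,000 = £6,465.

£6,465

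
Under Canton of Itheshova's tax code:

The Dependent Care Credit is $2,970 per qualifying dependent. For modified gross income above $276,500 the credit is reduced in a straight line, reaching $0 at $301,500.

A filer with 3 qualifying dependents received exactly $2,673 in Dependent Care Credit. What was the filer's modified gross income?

Full credit = 3 × $2,970 = $8,910.
$2,673 is 2,673/8,910 of the full $8,910, so 6,237/8,910 of the $25,000 range has been used: income = $276,500 + $25,000 × 6,237/8,910 = $294,000.

$294,000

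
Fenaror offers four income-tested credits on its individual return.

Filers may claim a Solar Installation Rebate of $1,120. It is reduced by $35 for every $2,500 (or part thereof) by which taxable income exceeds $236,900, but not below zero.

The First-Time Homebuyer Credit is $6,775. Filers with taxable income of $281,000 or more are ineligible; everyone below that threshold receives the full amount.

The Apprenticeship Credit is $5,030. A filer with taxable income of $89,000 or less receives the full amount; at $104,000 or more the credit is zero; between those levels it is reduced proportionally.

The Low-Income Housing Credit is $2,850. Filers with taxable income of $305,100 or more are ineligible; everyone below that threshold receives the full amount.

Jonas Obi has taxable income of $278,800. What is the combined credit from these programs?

$10,150

Solar Installation Rebate: income exceeds $236,900 by $41,900, which is 17 full-or-partial $2,500 increments; reduction = 17 × $35 = $595, leaving $525.
First-Time Homebuyer Credit: $278,800 is below the $281,000 cutoff, so the full $6,775 applies.
Apprenticeship Credit: $278,800 is at or above $104,000, so the credit is $0.
Low-Income Housing Credit: $278,800 is below the $305,100 cutoff, so the full $2,850 applies.
Total: $525 + $6,775 + $0 + $2,850 = $10,150.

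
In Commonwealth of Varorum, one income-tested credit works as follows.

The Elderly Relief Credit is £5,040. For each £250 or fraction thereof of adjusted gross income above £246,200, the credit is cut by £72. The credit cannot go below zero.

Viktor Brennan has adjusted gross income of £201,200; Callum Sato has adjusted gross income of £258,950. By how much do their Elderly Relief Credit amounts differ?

Viktor (£201,200): Elderly Relief Credit: £201,200 is at or below the £246,200 threshold, so the full £5,040 applies.
Callum (£258,950): Elderly Relief Credit: income exceeds £246,200 by £12,750, which is 51 full-or-partial £250 increments; reduction = 51 × £72 = £3,672, leaving £1,368.
Difference: |£5,040 − £1,368| = £3,672.

£3,672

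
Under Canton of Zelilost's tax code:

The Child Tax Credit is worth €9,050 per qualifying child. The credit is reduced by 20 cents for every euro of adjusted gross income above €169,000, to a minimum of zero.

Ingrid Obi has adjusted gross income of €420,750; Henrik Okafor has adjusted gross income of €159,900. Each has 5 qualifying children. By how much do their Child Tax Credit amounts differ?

Ingrid (€420,750): Child Tax Credit: base = 5 × €9,050 = €45,250. 20% of the €251,750 excess over €169,000 is €50,350 ≥ base, so the credit is €0.
Henrik (€159,900): Child Tax Credit: base = 5 × €9,050 = €45,250. €159,900 is at or below the €169,000 threshold, so the full €45,250 applies.
Difference: |€0 − €45,250| = €45,250.

€45,250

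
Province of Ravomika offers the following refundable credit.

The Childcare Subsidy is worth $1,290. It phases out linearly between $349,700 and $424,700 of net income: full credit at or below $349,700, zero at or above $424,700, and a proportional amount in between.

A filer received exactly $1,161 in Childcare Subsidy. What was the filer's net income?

$1,161 is 1,161/1,290 of the full $1,290, so 129/1,290 of the $75,000 range has been used: income = $349,700 + $75,000 × 129/1,290 = $357,200.

$357,200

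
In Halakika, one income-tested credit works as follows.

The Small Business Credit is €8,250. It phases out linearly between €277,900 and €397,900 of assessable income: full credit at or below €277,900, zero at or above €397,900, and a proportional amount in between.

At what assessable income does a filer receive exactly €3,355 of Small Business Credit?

€349,100

€3,355 is 3,355/8,250 of the full €8,250, so 4,895/8,250 of the €120,000 range has been used: income = €277,900 + €120,000 × 4,895/8,250 = €349,100.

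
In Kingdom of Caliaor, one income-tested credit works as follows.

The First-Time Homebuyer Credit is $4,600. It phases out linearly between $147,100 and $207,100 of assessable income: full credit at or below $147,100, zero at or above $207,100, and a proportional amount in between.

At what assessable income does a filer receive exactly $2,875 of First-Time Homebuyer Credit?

$169,600

$2,875 is 2,875/4,600 of the full $4,600, so 1,725/4,600 of the $60,000 range has been used: income = $147,100 + $60,000 × 1,725/4,600 = $169,600.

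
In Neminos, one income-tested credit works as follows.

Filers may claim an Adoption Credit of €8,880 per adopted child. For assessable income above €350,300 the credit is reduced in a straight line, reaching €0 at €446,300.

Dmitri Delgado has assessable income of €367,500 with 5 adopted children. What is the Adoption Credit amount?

Adoption Credit: base = 5 × €8,880 = €44,400. €367,500 is €17,200 into a €96,000 phase-out range, leaving 78,800/96,000 of the credit: €44,400 × 78,800/96,000 = €36,445.

€36,445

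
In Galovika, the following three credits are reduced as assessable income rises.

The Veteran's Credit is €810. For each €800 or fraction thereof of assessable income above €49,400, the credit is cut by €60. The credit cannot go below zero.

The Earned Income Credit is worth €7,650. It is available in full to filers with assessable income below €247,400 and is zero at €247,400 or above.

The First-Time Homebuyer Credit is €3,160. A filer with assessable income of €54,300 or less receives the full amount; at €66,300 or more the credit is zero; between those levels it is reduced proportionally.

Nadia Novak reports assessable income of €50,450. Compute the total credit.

Veteran's Credit: income exceeds €49,400 by €1,050, which is 2 full-or-partial €800 increments; reduction = 2 × €60 = €120, leaving €690.
Earned Income Credit: €50,450 is below the €247,400 cutoff, so the full €7,650 applies.
First-Time Homebuyer Credit: €50,450 is at or below the €54,300 threshold, so the full €3,160 applies.
Total: €690 + €7,650 + €3,160 = €11,500.

€11,500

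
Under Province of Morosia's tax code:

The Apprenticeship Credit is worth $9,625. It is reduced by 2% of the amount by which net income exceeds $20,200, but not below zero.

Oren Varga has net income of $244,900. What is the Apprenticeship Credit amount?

$5,131

Apprenticeship Credit: 2% of the $224,700 excess over $20,200 is $4,494; credit = $9,625 − $4,494 = $5,131.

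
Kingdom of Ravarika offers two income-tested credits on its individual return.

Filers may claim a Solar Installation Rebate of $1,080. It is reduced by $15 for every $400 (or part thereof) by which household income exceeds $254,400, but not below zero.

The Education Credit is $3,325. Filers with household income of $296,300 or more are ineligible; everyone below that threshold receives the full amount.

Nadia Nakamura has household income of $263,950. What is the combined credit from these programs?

Solar Installation Rebate: income exceeds $254,400 by $9,550, which is 24 full-or-partial $400 increments; reduction = 24 × $15 = $360, leaving $720.
Education Credit: $263,950 is below the $296,300 cutoff, so the full $3,325 applies.
Total: $720 + $3,325 = $4,045.

$4,045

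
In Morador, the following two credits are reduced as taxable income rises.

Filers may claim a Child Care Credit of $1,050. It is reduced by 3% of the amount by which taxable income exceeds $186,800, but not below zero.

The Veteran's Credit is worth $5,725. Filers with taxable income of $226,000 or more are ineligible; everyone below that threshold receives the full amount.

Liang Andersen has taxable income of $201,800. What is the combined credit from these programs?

Child Care Credit: 3% of the $15,000 excess over $186,800 is $450; credit = $1,050 − $450 = $600.
Veteran's Credit: $201,800 is below the $226,000 cutoff, so the full $5,725 applies.
Total: $600 + $5,725 = $6,325.

$6,325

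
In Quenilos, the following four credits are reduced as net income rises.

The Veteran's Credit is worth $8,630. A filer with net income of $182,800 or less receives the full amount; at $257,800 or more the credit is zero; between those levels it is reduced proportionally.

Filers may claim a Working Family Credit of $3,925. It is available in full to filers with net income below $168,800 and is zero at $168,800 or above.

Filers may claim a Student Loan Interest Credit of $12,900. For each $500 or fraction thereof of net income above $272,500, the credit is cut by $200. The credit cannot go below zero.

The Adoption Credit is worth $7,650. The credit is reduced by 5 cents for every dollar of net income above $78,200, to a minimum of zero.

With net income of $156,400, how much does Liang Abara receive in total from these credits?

Veteran's Credit: $156,400 is at or below the $182,800 threshold, so the full $8,630 applies.
Working Family Credit: $156,400 is below the $168,800 cutoff, so the full $3,925 applies.
Student Loan Interest Credit: $156,400 is at or below the $272,500 threshold, so the full $12,900 applies.
Adoption Credit: 5% of the $78,200 excess over $78,200 is $3,910; credit = $7,650 − $3,910 = $3,740.
Total: $8,630 + $3,925 + $12,900 + $3,740 = $29,195.

$29,195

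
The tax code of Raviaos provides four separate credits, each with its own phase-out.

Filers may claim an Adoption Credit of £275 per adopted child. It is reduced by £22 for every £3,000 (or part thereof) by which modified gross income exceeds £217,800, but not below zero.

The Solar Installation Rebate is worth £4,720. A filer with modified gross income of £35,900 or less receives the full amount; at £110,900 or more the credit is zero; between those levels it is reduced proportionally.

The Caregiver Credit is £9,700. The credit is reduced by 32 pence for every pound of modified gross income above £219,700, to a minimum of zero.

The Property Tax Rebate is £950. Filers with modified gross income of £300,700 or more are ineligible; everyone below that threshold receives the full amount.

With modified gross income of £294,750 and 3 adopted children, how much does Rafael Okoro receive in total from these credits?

Adoption Credit: base = 3 × £275 = £825. income exceeds £217,800 by £76,950, which is 26 full-or-partial £3,000 increments; reduction = 26 × £22 = £572, leaving £253.
Solar Installation Rebate: £294,750 is at or above £110,900, so the credit is £0.
Caregiver Credit: 32% of the £75,050 excess over £219,700 is £24,016 ≥ base, so the credit is £0.
Property Tax Rebate: £294,750 is below the £300,700 cutoff, so the full £950 applies.
Total: £253 + £0 + £0 + £950 = £1,203.

£1,203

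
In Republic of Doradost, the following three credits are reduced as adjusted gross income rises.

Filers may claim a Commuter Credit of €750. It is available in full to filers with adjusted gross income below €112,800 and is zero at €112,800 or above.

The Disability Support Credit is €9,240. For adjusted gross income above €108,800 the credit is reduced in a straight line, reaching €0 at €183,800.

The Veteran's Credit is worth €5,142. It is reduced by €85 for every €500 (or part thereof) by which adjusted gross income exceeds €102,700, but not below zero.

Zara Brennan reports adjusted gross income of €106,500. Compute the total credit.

€14,452

Commuter Credit: €106,500 is below the €112,800 cutoff, so the full €750 applies.
Disability Support Credit: €106,500 is at or below the €108,800 threshold, so the full €9,240 applies.
Veteran's Credit: income exceeds €102,700 by €3,800, which is 8 full-or-partial €500 increments; reduction = 8 × €85 = €680, leaving €4,462.
Total: €750 + €9,240 + €4,462 = €14,452.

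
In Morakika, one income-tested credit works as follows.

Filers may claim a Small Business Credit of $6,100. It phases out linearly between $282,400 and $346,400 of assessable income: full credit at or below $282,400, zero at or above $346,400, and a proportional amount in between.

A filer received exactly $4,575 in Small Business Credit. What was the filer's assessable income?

$298,400

$4,575 is 4,575/6,100 of the full $6,100, so 1,525/6,100 of the $64,000 range has been used: income = $282,400 + $64,000 × 1,525/6,100 = $298,400.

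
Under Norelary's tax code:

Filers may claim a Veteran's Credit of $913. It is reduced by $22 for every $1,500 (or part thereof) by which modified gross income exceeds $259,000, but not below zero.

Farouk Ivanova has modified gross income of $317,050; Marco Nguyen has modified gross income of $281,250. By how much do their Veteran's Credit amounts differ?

$528

Farouk ($317,050): Veteran's Credit: income exceeds $259,000 by $58,050, which is 39 full-or-partial $1,500 increments; reduction = 39 × $22 = $858, leaving $55.
Marco ($281,250): Veteran's Credit: income exceeds $259,000 by $22,250, which is 15 full-or-partial $1,500 increments; reduction = 15 × $22 = $330, leaving $583.
Difference: |$55 − $583| = $528.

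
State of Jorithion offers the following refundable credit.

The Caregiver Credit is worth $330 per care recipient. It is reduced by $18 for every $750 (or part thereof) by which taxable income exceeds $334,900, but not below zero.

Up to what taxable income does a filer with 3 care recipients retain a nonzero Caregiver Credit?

$375,400

Full credit = 3 × $330 = $990.
After 54 increments the reduction is 54 × $18 = $972, leaving $18; one more increment wipes it out. Increment 54 ends at excess 54 × $750 = $40,500, so the highest qualifying income is $334,900 + $40,500 = $375,400.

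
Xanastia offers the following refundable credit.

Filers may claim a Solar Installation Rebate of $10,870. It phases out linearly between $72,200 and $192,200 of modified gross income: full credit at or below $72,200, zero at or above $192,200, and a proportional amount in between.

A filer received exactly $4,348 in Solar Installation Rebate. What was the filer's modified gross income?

$4,348 is 4,348/10,870 of the full $10,870, so 6,522/10,870 of the $120,000 range has been used: income = $72,200 + $120,000 × 6,522/10,870 = $144,200.

$144,200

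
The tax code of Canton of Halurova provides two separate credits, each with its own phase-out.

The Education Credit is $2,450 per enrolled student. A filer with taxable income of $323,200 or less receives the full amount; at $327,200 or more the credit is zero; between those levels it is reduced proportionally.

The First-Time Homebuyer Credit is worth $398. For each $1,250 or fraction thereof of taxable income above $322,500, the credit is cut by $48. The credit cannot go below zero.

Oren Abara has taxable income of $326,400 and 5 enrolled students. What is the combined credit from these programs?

Education Credit: base = 5 × $2,450 = $12,250. $326,400 is $3,200 into a $4,000 phase-out range, leaving 800/4,000 of the credit: $12,250 × 800/4,000 = $2,450.
First-Time Homebuyer Credit: income exceeds $322,500 by $3,900, which is 4 full-or-partial $1,250 increments; reduction = 4 × $48 = $192, leaving $206.
Total: $2,450 + $206 = $2,656.

$2,656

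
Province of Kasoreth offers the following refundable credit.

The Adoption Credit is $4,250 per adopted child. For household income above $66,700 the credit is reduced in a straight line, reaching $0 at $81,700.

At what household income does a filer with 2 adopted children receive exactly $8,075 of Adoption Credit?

$67,450

Full credit = 2 × $4,250 = $8,500.
$8,075 is 8,075/8,500 of the full $8,500, so 425/8,500 of the $15,000 range has been used: income = $66,700 + $15,000 × 425/8,500 = $67,450.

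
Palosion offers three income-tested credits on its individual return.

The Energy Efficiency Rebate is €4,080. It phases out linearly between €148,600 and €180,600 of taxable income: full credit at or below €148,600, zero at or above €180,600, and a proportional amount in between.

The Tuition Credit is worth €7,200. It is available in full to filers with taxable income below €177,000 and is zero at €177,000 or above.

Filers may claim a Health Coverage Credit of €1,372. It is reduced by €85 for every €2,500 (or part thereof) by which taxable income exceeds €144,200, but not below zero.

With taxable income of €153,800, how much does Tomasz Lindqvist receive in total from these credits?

Energy Efficiency Rebate: €153,800 is €5,200 into a €32,000 phase-out range, leaving 26,800/32,000 of the credit: €4,080 × 26,800/32,000 = €3,417.
Tuition Credit: €153,800 is below the €177,000 cutoff, so the full €7,200 applies.
Health Coverage Credit: income exceeds €144,200 by €9,600, which is 4 full-or-partial €2,500 increments; reduction = 4 × €85 = €340, leaving €1,032.
Total: €3,417 + €7,200 + €1,032 = €11,649.

€11,649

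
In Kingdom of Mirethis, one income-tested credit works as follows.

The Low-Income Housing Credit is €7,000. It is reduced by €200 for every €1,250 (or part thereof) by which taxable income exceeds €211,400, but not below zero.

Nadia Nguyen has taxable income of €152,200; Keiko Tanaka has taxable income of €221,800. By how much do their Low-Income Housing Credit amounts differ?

€1,800

Nadia (€152,200): Low-Income Housing Credit: €152,200 is at or below the €211,400 threshold, so the full €7,000 applies.
Keiko (€221,800): Low-Income Housing Credit: income exceeds €211,400 by €10,400, which is 9 full-or-partial €1,250 increments; reduction = 9 × €200 = €1,800, leaving €5,200.
Difference: |€7,000 − €5,200| = €1,800.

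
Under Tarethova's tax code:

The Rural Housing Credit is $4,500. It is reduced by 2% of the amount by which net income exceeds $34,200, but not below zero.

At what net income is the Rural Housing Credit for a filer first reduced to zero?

$259,200

The credit falls by 2% of each dollar above $34,200, so it reaches zero when the excess is $4,500 / 2% = $225,000: income = $34,200 + $225,000 = $259,200.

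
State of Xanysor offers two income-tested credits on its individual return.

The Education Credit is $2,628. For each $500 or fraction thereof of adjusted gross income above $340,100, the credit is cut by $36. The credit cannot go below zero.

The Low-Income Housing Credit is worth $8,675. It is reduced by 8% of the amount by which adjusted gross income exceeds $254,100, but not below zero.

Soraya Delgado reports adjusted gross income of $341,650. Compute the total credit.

$4,155

Education Credit: income exceeds $340,100 by $1,550, which is 4 full-or-partial $500 increments; reduction = 4 × $36 = $144, leaving $2,484.
Low-Income Housing Credit: 8% of the $87,550 excess over $254,100 is $7,004; credit = $8,675 − $7,004 = $1,671.
Total: $2,484 + $1,671 = $4,155.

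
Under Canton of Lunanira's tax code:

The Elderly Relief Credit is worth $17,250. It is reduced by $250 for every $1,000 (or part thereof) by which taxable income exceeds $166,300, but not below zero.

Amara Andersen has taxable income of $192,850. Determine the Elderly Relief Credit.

Elderly Relief Credit: income exceeds $166,300 by $26,550, which is 27 full-or-partial $1,000 increments; reduction = 27 × $250 = $6,750, leaving $10,500.

$10,500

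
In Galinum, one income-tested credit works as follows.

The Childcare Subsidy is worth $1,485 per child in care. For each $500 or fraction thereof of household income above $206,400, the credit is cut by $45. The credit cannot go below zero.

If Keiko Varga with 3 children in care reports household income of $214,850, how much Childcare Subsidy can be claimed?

$3,690

Childcare Subsidy: base = 3 × $1,485 = $4,455. income exceeds $206,400 by $8,450, which is 17 full-or-partial $500 increments; reduction = 17 × $45 = $765, leaving $3,690.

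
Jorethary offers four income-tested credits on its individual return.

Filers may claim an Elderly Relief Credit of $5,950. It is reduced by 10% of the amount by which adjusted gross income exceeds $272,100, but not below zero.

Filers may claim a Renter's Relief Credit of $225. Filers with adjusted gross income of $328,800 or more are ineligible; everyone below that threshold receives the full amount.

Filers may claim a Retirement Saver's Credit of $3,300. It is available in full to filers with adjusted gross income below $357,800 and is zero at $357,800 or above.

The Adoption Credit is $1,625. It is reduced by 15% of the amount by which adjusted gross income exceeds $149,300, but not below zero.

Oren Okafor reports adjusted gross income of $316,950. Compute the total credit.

$4,990

Elderly Relief Credit: 10% of the $44,850 excess over $272,100 is $4,485; credit = $5,950 − $4,485 = $1,465.
Renter's Relief Credit: $316,950 is below the $328,800 cutoff, so the full $225 applies.
Retirement Saver's Credit: $316,950 is below the $357,800 cutoff, so the full $3,300 applies.
Adoption Credit: 15% of the $167,650 excess over $149,300 is $25,147.50 ≥ base, so the credit is $0.
Total: $1,465 + $225 + $3,300 + $0 = $4,990.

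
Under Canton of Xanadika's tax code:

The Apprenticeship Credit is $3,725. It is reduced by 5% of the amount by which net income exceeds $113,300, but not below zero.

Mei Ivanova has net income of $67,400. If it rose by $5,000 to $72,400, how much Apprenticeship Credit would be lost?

At $67,400 — $67,400 is at or below the $113,300 threshold, so the full $3,725 applies.
At $72,400 — $72,400 is at or below the $113,300 threshold, so the full $3,725 applies.
Lost: $3,725 − $3,725 = $0.

$0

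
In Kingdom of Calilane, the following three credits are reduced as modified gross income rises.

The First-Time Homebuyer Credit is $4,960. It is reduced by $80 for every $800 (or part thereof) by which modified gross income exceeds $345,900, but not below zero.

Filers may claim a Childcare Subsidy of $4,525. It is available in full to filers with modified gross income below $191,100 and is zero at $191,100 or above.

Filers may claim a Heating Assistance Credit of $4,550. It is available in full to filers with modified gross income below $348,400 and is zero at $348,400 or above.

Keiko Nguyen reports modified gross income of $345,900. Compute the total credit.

First-Time Homebuyer Credit: $345,900 is at or below the $345,900 threshold, so the full $4,960 applies.
Childcare Subsidy: $345,900 meets or exceeds the $191,100 cutoff, so the credit is $0.
Heating Assistance Credit: $345,900 is below the $348,400 cutoff, so the full $4,550 applies.
Total: $4,960 + $0 + $4,550 = $9,510.

$9,510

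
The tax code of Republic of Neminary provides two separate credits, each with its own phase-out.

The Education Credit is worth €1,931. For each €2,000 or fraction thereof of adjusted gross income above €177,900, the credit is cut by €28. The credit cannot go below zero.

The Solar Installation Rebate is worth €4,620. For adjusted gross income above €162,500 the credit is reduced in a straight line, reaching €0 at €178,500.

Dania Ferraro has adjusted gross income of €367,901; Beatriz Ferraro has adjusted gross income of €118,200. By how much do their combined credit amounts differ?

€6,551

Dania (€367,901): Education Credit: income exceeds €177,900 by €190,001 → 96 increments × €28 = €2,688 ≥ base, so the credit is €0. Solar Installation Rebate: €367,901 is at or above €178,500, so the credit is €0. total €0 + €0 = €0
Beatriz (€118,200): Education Credit: €118,200 is at or below the €177,900 threshold, so the full €1,931 applies. Solar Installation Rebate: €118,200 is at or below the €162,500 threshold, so the full €4,620 applies. total €1,931 + €4,620 = €6,551
Difference: |€0 − €6,551| = €6,551.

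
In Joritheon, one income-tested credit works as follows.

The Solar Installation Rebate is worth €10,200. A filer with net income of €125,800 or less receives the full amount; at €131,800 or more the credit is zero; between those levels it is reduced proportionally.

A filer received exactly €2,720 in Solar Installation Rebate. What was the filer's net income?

€130,200

€2,720 is 2,720/10,200 of the full €10,200, so 7,480/10,200 of the €6,000 range has been used: income = €125,800 + €6,000 × 7,480/10,200 = €130,200.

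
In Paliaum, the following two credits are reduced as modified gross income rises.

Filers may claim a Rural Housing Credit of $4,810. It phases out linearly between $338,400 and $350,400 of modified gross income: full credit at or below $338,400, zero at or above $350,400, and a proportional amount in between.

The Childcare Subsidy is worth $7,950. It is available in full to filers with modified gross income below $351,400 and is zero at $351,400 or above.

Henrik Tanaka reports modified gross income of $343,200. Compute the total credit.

$10,836

Rural Housing Credit: $343,200 is $4,800 into a $12,000 phase-out range, leaving 7,200/12,000 of the credit: $4,810 × 7,200/12,000 = $2,886.
Childcare Subsidy: $343,200 is below the $351,400 cutoff, so the full $7,950 applies.
Total: $2,886 + $7,950 = $10,836.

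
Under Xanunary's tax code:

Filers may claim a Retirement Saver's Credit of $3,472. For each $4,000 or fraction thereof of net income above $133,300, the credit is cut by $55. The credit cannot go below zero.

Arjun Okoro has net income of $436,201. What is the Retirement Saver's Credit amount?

$0

Retirement Saver's Credit: income exceeds $133,300 by $302,901 → 76 increments × $55 = $4,180 ≥ base, so the credit is $0.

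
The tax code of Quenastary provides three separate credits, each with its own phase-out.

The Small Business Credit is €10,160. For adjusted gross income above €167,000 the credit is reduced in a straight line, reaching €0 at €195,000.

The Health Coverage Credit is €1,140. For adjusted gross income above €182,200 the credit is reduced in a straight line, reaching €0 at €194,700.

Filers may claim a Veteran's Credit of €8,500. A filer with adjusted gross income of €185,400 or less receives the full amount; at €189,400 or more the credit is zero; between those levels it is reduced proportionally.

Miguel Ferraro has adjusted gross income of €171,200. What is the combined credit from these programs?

€18,276

Small Business Credit: €171,200 is €4,200 into a €28,000 phase-out range, leaving 23,800/28,000 of the credit: €10,160 × 23,800/28,000 = €8,636.
Health Coverage Credit: €171,200 is at or below the €182,200 threshold, so the full €1,140 applies.
Veteran's Credit: €171,200 is at or below the €185,400 threshold, so the full €8,500 applies.
Total: €8,636 + €1,140 + €8,500 = €18,276.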